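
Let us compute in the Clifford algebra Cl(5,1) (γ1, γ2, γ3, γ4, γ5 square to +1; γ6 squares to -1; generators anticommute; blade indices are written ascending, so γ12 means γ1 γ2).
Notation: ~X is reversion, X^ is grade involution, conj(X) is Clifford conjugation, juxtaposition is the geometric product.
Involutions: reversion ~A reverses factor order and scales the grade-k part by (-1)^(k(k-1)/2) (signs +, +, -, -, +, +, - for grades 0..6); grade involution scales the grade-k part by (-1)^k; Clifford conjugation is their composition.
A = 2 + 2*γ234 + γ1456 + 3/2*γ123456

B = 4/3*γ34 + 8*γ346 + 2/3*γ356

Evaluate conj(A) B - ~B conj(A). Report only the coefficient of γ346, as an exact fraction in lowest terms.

first term: -8/3*γ2 - 16*γ26 + 8/3*γ34 + γ124 - 12*γ125 - 2/3*γ134 + 8*γ135 + 16*γ346 + 4/3*γ356 + 2*γ1256 - 4/3*γ1356 - 4/3*γ2456
second term: 8/3*γ2 - 16*γ26 - 8/3*γ34 + γ124 - 12*γ125 + 2/3*γ134 - 8*γ135 - 16*γ346 - 4/3*γ356 - 2*γ1256 - 4/3*γ1356 + 4/3*γ2456
Answer: 32


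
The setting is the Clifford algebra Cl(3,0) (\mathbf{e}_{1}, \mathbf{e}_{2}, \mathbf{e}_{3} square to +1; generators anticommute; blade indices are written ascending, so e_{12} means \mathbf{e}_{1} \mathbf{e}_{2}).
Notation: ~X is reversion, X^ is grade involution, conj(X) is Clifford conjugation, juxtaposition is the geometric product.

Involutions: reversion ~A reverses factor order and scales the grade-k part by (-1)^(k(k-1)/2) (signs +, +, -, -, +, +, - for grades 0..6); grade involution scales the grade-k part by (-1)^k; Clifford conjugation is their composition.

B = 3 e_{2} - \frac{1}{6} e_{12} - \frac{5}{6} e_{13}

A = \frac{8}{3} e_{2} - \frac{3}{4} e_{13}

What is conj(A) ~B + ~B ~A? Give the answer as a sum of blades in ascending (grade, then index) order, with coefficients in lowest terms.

first term: -\frac{69}{8} + \frac{4}{9} e_{1} + \frac{1}{8} e_{23} - \frac{1}{36} e_{123}
second term: \frac{59}{8} + \frac{4}{9} e_{1} - \frac{1}{8} e_{23} - \frac{161}{36} e_{123}
Answer: -\frac{5}{4} + \frac{8}{9} e_{1} - \frac{9}{2} e_{123}


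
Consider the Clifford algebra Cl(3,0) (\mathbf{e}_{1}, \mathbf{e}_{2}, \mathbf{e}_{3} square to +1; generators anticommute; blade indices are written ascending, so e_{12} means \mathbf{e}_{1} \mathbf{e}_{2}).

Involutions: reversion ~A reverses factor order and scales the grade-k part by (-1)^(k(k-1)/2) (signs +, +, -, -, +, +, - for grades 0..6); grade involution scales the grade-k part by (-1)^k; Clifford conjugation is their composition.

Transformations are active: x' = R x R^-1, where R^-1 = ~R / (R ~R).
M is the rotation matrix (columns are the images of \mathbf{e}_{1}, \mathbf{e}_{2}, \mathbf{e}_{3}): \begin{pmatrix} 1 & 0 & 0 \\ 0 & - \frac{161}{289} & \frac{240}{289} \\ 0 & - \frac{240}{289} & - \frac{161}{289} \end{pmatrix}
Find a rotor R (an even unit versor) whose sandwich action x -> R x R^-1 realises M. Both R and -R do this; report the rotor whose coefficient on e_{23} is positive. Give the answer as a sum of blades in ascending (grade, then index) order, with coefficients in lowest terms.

Method: write R = a + b12*e_{12} + b13*e_{13} + b23*e_{23} with a^2 + b12^2 + b13^2 + b23^2 = 1 (so R^-1 = ~R). Expanding the columns R e_j ~R gives tr M = 4a^2 - 1 and, from the antisymmetric part, M21 - M12 = -4a*b12, M13 - M31 = 4a*b13, M32 - M23 = -4a*b23.
Here tr M = -\frac{33}{289}, so a^2 = (1 + tr M)/4 = \frac{64}{289} and a = ±\frac{8}{17}. Taking a = \frac{8}{17}: M21 - M12 = 0, M13 - M31 = 0, M32 - M23 = -\frac{480}{289}, giving b12 = 0, b13 = 0, b23 = \frac{15}{17}, i.e. R = \frac{8}{17} + \frac{15}{17} e_{23}.
Its e_{23} coefficient is already positive.
Answer: \frac{8}{17} + \frac{15}{17} e_{23}. Recall the cover is two-to-one: with M of trace -\frac{33}{289}, both preimages act alike, and the stated e_{23} sign chooses the sheet.


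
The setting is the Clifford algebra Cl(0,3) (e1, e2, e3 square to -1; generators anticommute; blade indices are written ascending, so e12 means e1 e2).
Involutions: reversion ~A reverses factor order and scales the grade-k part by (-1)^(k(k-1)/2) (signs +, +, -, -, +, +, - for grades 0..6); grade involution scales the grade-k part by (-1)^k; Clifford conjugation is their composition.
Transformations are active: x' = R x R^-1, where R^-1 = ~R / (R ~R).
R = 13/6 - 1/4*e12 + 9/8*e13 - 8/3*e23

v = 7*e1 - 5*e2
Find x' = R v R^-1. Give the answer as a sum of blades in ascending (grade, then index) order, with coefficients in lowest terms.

~R = 13/6 + 1/4*e12 - 9/8*e13 + 8/3*e23, and R ~R = 7565/576, so R^-1 = ~R / (7565/576).
R v = 167/12*e1 - 151/12*e2 + 509/24*e3 - 313/24*e123
Answer: 257/89*e1 + 23319/7565*e2 + 56692/7565*e3


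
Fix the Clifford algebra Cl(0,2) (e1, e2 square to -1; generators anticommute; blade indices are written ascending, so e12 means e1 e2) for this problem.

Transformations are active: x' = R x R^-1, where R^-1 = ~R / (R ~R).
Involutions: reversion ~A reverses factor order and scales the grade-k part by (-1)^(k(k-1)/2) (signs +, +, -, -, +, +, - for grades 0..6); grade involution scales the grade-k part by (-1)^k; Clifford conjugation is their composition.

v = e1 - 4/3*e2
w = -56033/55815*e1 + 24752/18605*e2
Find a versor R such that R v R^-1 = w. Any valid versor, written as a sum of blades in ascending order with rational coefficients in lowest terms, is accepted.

Since q(v) = q(w) = -25/9, the sum R = v + w = -218/55815*e1 - 164/55815*e2 does the job whenever invertible.
Answer: -218/55815*e1 - 164/55815*e2


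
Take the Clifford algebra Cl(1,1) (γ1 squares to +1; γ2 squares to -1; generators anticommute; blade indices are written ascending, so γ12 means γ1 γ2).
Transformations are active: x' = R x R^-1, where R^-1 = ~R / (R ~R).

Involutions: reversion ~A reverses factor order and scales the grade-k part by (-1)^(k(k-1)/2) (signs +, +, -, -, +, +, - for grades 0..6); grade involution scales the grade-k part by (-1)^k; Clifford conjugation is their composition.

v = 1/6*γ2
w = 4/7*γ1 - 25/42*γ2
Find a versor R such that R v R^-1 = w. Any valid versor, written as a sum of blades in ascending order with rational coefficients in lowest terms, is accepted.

Why this works: both vectors square to -1/36, so q(v) = q(w) and R = v + w = 4/7*γ1 - 3/7*γ2 carries v to w — its own direction survives, the complement (v - w)/2 flips.
Answer: 4/7*γ1 - 3/7*γ2


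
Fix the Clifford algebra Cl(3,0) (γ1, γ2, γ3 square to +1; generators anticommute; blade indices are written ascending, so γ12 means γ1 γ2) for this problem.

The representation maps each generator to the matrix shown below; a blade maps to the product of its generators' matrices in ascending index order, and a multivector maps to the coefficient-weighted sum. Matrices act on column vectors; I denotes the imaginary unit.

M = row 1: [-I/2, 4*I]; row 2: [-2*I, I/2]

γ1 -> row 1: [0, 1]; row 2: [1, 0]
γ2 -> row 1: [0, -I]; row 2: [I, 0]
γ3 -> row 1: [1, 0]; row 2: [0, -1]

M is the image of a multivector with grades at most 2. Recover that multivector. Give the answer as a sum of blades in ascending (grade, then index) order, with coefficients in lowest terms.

Method: 1, rho(γ1), rho(γ2), rho(γ3) form a trace-orthogonal basis of the 2x2 complex matrices (tr(X Y) = 2 if X = Y, else 0), so M = m0*1 + m1*rho(γ1) + m2*rho(γ2) + m3*rho(γ3) with m0 = tr(M)/2 = 0, m1 = tr(M rho(γ1))/2 = I, m2 = tr(M rho(γ2))/2 = -3, m3 = tr(M rho(γ3))/2 = -I/2.
Multiplying table entries, the bivector images are rho(γ12) = I*rho(γ3), rho(γ13) = -I*rho(γ2), rho(γ23) = I*rho(γ1); with real blade coefficients the real parts of m0..m3 are the coefficients of 1, γ1, γ2, γ3 and the imaginary parts give the bivectors (γ23: Im m1, γ13: -Im m2, γ12: Im m3).
Answer: -3*γ2 - 1/2*γ12 + γ23


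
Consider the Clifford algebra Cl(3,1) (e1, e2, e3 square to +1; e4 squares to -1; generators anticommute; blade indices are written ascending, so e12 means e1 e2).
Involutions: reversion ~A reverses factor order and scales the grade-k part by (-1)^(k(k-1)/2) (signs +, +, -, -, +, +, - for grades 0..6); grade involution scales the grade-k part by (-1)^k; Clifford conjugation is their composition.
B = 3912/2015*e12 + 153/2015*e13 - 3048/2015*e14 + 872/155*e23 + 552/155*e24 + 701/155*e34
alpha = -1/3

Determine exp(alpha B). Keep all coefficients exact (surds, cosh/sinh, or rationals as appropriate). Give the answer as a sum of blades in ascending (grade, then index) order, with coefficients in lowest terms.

B^2 term by term: the squares give (3912/2015)^2*(e12)^2 + (153/2015)^2*(e13)^2 + (-3048/2015)^2*(e14)^2 + (872/155)^2*(e23)^2 + (552/155)^2*(e24)^2 + (701/155)^2*(e34)^2 = 15303744/4060225*(-1) + 23409/4060225*(-1) + 9290304/4060225*(+1) + 760384/24025*(-1) + 304704/24025*(+1) + 491401/24025*(+1) = 0 (each basis 2-blade squares to minus the product of its generators' squares); cross terms between blades sharing an index anticommute and cancel; the commuting (index-disjoint) pairs give grade-4 terms 2*c*c'*(blade product), which cancel blade by blade — e1234: 5484624/312325 - 168912/312325 - 5315712/312325 = 0 — confirming B is simple. So B^2 = 0.
B^2 = 0, so the series truncates immediately: exp(alpha B) = 1 + alpha B (parabolic case).
Answer: 1 - 1304/2015*e12 - 51/2015*e13 + 1016/2015*e14 - 872/465*e23 - 184/155*e24 - 701/465*e34


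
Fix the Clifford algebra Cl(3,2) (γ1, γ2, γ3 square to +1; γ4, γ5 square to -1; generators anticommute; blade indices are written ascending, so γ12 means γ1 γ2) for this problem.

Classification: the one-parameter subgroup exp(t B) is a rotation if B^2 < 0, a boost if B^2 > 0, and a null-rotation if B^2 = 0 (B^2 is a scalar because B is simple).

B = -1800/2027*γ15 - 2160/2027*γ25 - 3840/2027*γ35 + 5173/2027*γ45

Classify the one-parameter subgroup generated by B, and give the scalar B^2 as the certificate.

B^2 term by term: the squares give (-1800/2027)^2*(γ15)^2 + (-2160/2027)^2*(γ25)^2 + (-3840/2027)^2*(γ35)^2 + (5173/2027)^2*(γ45)^2 = 3240000/4108729*(+1) + 4665600/4108729*(+1) + 14745600/4108729*(+1) + 26759929/4108729*(-1) = -1 (each basis 2-blade squares to minus the product of its generators' squares); cross terms between blades sharing an index anticommute and cancel. So B^2 = -1.
Answer: rotation, certificate B^2 = -1. No conjugation can change B^2 = -1; the sign gives the class.


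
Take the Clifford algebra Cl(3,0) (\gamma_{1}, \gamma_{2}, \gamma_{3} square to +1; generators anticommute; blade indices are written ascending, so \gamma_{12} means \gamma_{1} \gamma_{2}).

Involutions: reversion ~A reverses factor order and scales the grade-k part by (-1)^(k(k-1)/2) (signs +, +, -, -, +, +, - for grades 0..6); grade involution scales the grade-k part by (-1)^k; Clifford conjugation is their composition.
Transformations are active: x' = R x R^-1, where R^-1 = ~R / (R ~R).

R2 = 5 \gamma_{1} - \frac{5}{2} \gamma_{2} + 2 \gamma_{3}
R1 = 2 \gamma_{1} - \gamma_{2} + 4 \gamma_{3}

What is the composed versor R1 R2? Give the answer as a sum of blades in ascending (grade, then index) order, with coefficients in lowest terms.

Distribute over the terms of R1 (each basis-blade product reordered to ascending indices, repeated generators contracted through their squares):
(2 \gamma_{1}) R2 = 10 - 5 \gamma_{12} + 4 \gamma_{13}
(-\gamma_{2}) R2 = \frac{5}{2} + 5 \gamma_{12} - 2 \gamma_{23}
(4 \gamma_{3}) R2 = 8 - 20 \gamma_{13} + 10 \gamma_{23}
Summing the partial products and collecting blades:
Answer: \frac{41}{2} - 16 \gamma_{13} + 8 \gamma_{23}


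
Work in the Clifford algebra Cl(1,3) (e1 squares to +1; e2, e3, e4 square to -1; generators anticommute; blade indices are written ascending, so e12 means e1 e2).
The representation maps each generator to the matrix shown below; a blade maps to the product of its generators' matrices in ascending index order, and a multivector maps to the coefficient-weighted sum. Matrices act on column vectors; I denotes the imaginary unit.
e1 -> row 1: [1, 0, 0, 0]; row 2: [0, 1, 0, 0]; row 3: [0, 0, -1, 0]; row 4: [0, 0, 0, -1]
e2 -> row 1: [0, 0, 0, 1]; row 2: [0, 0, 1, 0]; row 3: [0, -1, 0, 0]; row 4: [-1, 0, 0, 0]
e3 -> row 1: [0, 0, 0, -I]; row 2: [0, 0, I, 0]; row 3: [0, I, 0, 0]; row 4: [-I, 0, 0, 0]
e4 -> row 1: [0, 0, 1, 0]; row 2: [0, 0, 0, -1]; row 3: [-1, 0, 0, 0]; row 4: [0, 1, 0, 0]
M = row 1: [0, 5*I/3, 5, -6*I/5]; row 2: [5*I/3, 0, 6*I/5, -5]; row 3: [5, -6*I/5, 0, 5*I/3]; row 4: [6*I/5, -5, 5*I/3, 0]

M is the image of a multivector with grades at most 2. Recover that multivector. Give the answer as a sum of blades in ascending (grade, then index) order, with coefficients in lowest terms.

Method: the blade images are trace-orthogonal — tr(rho(e_A) rho(e_B)^-1) = 4 if A = B and 0 otherwise — and rho(e_A)^-1 = (e_A)^2 * rho(e_A) with (e_A)^2 = +1 or -1, so the coefficient of e_A in the preimage is (e_A)^2 * tr(M rho(e_A))/4.
Nonzero projections over blades of grade <= 2: e13: (e13)^2 = +1, tr(M rho(e13)) = 24/5, coefficient 6/5; e14: (e14)^2 = +1, tr(M rho(e14)) = 20, coefficient 5; e34: (e34)^2 = -1, tr(M rho(e34)) = 20/3, coefficient -5/3. Every other blade of grade <= 2 projects to 0.
Answer: 6/5*e13 + 5*e14 - 5/3*e34


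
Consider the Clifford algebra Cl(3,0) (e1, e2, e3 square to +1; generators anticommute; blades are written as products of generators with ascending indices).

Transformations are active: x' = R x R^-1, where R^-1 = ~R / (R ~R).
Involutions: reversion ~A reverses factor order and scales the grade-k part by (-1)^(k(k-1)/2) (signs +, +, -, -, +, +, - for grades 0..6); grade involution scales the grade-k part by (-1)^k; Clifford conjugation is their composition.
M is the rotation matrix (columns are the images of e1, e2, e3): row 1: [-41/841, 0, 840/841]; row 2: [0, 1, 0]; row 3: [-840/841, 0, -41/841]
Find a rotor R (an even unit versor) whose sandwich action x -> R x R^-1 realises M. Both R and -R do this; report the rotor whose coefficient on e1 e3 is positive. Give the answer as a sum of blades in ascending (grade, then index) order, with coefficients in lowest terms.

Method: write R = a + b12*e1 e2 + b13*e1 e3 + b23*e2 e3 with a^2 + b12^2 + b13^2 + b23^2 = 1 (so R^-1 = ~R). Expanding the columns R e_j ~R gives tr M = 4a^2 - 1 and, from the antisymmetric part, M21 - M12 = -4a*b12, M13 - M31 = 4a*b13, M32 - M23 = -4a*b23.
Here tr M = 759/841, so a^2 = (1 + tr M)/4 = 400/841 and a = ±20/29. Taking a = 20/29: M21 - M12 = 0, M13 - M31 = 1680/841, M32 - M23 = 0, giving b12 = 0, b13 = 21/29, b23 = 0, i.e. R = 20/29 + 21/29*e1 e3.
Its e1 e3 coefficient is already positive.
Answer: 20/29 + 21/29*e1 e3. Note: both R and -R realise this M (trace 759/841); the covering map identifies them, and the e1 e3-coefficient sign is the tie-breaker.


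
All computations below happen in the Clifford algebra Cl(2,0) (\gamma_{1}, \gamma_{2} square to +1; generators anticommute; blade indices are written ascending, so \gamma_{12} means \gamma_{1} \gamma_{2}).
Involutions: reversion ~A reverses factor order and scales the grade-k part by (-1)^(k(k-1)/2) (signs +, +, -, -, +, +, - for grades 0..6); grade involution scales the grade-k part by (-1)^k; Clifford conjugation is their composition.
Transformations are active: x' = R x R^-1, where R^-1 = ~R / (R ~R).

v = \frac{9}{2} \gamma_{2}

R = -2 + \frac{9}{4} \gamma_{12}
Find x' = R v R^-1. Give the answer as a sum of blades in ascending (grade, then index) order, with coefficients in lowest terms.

~R = -2 - \frac{9}{4} \gamma_{12}, and R ~R = \frac{145}{16}, so R^-1 = ~R / (\frac{145}{16}).
R v = \frac{81}{8} \gamma_{1} - 9 \gamma_{2}
Answer: -\frac{648}{145} \gamma_{1} - \frac{153}{290} \gamma_{2}


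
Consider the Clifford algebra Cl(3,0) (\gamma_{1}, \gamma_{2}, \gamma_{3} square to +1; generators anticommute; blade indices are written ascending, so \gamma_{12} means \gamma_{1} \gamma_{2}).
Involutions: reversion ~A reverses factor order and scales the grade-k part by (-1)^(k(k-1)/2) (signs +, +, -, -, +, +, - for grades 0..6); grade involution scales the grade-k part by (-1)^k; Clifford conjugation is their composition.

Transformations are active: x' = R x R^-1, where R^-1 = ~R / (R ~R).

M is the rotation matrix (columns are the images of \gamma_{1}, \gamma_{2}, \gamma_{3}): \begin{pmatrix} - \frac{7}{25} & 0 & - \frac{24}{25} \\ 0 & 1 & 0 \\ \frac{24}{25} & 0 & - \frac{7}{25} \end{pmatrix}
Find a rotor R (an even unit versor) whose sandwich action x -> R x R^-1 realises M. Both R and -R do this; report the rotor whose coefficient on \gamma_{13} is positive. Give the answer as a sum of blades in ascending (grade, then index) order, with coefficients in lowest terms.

Method: write R = a + b12*\gamma_{12} + b13*\gamma_{13} + b23*\gamma_{23} with a^2 + b12^2 + b13^2 + b23^2 = 1 (so R^-1 = ~R). Expanding the columns R e_j ~R gives tr M = 4a^2 - 1 and, from the antisymmetric part, M21 - M12 = -4a*b12, M13 - M31 = 4a*b13, M32 - M23 = -4a*b23.
Here tr M = \frac{11}{25}, so a^2 = (1 + tr M)/4 = \frac{9}{25} and a = ±\frac{3}{5}. Taking a = \frac{3}{5}: M21 - M12 = 0, M13 - M31 = -\frac{48}{25}, M32 - M23 = 0, giving b12 = 0, b13 = -\frac{4}{5}, b23 = 0, i.e. R = \frac{3}{5} - \frac{4}{5} \gamma_{13}.
Its \gamma_{13} coefficient is negative, so report the other preimage -R.
Answer: -\frac{3}{5} + \frac{4}{5} \gamma_{13}. Note: both R and -R realise this M (trace \frac{11}{25}); the covering map identifies them, and the \gamma_{13}-coefficient sign is the tie-breaker.


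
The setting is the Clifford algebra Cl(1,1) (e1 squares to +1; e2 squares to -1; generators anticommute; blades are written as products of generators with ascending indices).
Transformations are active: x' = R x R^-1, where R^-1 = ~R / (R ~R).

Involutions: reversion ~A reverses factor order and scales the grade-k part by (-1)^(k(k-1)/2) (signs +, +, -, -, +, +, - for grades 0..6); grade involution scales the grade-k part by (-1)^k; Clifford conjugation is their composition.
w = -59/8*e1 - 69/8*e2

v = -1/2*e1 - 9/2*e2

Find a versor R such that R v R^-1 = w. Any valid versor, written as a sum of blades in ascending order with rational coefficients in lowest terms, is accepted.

Why this works: both vectors square to -20, so q(v) = q(w) and R = v + w = -63/8*e1 - 105/8*e2 carries v to w — its own direction survives, the complement (v - w)/2 flips.
Answer: -63/8*e1 - 105/8*e2


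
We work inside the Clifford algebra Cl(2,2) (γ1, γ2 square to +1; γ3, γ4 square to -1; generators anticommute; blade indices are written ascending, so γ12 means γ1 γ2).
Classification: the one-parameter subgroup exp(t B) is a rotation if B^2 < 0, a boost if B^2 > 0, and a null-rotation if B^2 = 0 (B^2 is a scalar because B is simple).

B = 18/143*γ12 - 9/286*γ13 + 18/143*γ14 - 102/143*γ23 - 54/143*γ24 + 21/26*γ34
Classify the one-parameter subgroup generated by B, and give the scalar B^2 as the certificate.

B^2 term by term: the squares give (18/143)^2*(γ12)^2 + (-9/286)^2*(γ13)^2 + (18/143)^2*(γ14)^2 + (-102/143)^2*(γ23)^2 + (-54/143)^2*(γ24)^2 + (21/26)^2*(γ34)^2 = 324/20449*(-1) + 81/81796*(+1) + 324/20449*(+1) + 10404/20449*(+1) + 2916/20449*(+1) + 441/676*(-1) = 0 (each basis 2-blade squares to minus the product of its generators' squares); cross terms between blades sharing an index anticommute and cancel; the commuting (index-disjoint) pairs give grade-4 terms 2*c*c'*(blade product), which cancel blade by blade — γ1234: 378/1859 - 486/20449 - 3672/20449 = 0 — confirming B is simple. So B^2 = 0.
Answer: null-rotation, certificate B^2 = 0. Why this suffices: the scalar 0 survives any versor conjugation, so its sign alone determines the class however B is presented.


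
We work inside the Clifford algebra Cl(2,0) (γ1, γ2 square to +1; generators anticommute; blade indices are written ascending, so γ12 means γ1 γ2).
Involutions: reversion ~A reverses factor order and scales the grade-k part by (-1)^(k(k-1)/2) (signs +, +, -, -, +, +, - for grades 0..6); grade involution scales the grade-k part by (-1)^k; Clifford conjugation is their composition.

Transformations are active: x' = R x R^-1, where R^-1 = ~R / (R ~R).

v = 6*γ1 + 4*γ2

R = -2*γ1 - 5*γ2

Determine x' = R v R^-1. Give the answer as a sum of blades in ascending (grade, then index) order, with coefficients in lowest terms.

~R = -2*γ1 - 5*γ2, and R ~R = 29, so R^-1 = ~R / (29).
R v = -32 + 22*γ12
Answer: -46/29*γ1 + 204/29*γ2


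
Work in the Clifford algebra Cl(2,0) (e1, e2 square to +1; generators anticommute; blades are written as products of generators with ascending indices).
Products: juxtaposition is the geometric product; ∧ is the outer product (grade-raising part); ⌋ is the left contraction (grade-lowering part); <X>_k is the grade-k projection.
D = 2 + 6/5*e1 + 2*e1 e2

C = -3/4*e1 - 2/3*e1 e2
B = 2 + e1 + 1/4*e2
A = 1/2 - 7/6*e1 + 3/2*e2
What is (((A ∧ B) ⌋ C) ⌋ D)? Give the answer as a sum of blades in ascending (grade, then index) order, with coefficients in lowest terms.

step 1: 1 - 11/6*e1 + 25/8*e2 - 43/24*e1 e2
step 2: 13/72 + 4/3*e1 + 11/9*e2 - 2/3*e1 e2
step 3: 593/180 - 401/180*e1 + 8/3*e2 + 13/36*e1 e2
Answer: 593/180 - 401/180*e1 + 8/3*e2 + 13/36*e1 e2


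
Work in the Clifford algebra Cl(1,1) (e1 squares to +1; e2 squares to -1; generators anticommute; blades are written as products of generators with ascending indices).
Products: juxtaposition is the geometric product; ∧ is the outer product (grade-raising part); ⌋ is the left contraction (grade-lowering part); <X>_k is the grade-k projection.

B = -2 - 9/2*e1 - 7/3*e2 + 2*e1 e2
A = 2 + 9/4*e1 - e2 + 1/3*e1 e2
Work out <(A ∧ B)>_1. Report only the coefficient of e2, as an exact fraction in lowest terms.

step 1: -4 - 27/2*e1 - 8/3*e2 - 77/12*e1 e2
step 2: -27/2*e1 - 8/3*e2
Answer: -8/3


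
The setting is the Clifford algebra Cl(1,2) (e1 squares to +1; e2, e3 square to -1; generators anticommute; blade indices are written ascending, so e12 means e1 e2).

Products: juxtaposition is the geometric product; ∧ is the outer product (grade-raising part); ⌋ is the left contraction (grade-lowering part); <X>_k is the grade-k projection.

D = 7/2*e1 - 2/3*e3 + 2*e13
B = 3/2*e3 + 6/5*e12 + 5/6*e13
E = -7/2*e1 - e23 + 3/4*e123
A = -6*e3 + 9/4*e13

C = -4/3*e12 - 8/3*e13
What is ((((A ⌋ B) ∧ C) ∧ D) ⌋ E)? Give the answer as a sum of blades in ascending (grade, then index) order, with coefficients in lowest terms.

step 1: 87/8 - 5*e1
step 2: -29/2*e12 - 29*e13
step 3: 29/3*e123
step 4: -29/4
Answer: -29/4


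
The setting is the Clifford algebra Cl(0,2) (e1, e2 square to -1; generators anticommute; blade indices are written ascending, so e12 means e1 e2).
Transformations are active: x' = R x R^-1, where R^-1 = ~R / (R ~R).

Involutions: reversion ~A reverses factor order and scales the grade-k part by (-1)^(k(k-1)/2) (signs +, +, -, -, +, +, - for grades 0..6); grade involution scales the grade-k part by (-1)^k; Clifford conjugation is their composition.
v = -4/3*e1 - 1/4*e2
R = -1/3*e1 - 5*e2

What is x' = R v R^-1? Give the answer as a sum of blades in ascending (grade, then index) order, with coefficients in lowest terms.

~R = -1/3*e1 - 5*e2, and R ~R = -226/9, so R^-1 = ~R / (-226/9).
R v = -61/36 - 79/12*e12
Answer: 1747/1356*e1 - 48/113*e2


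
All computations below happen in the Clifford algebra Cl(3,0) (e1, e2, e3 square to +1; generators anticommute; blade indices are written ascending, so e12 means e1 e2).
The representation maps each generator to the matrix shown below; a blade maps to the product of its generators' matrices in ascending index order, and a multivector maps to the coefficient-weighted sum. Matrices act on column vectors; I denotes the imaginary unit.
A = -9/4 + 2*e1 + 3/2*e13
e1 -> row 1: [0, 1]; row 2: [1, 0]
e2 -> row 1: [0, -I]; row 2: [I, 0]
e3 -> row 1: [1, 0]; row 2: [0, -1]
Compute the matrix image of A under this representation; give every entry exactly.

Bivector images (products of the table entries): rho(e13) = rho(e1)rho(e3) = row 1: [0, -1]; row 2: [1, 0].
M = (-9/4)*1 + (2)*rho(e1) + (3/2)*rho(e13), summed entrywise (1 is the identity matrix):
Answer: row 1: [-9/4, 1/2]; row 2: [7/2, -9/4]


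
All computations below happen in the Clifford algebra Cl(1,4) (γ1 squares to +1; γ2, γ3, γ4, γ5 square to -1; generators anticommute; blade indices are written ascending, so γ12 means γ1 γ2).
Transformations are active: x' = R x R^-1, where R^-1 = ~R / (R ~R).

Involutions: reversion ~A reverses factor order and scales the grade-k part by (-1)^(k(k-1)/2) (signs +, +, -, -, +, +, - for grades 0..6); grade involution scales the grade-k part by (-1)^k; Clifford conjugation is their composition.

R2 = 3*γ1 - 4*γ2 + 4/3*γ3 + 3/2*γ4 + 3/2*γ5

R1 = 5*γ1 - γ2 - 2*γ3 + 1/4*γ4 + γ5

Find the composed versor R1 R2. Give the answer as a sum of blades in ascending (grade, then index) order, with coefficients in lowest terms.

Distribute over the terms of R1 (each basis-blade product reordered to ascending indices, repeated generators contracted through their squares):
(5*γ1) R2 = 15 - 20*γ12 + 20/3*γ13 + 15/2*γ14 + 15/2*γ15
(-γ2) R2 = -4 + 3*γ12 - 4/3*γ23 - 3/2*γ24 - 3/2*γ25
(-2*γ3) R2 = 8/3 + 6*γ13 - 8*γ23 - 3*γ34 - 3*γ35
(1/4*γ4) R2 = -3/8 - 3/4*γ14 + γ24 - 1/3*γ34 + 3/8*γ45
(γ5) R2 = -3/2 - 3*γ15 + 4*γ25 - 4/3*γ35 - 3/2*γ45
Summing the partial products and collecting blades:
Answer: 283/24 - 17*γ12 + 38/3*γ13 + 27/4*γ14 + 9/2*γ15 - 28/3*γ23 - 1/2*γ24 + 5/2*γ25 - 10/3*γ34 - 13/3*γ35 - 9/8*γ45


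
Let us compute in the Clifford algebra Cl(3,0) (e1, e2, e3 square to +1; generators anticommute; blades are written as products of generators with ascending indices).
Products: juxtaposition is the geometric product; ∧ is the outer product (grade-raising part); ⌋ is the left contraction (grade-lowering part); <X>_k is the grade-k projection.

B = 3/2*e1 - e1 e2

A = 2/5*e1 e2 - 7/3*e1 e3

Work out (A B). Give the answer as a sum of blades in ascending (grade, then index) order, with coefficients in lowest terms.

step 1: 2/5 - 3/5*e2 + 7/2*e3 + 7/3*e2 e3
Answer: 2/5 - 3/5*e2 + 7/2*e3 + 7/3*e2 e3


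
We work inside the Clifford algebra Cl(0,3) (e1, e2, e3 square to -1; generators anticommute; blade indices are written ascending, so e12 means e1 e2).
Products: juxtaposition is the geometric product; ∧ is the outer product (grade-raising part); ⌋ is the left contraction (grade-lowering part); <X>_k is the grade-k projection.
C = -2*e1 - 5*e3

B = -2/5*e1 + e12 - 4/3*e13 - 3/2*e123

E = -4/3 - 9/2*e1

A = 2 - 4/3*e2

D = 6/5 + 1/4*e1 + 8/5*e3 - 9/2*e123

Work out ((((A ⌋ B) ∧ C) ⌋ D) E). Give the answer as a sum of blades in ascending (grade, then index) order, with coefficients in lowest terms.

step 1: -32/15*e1 + 2*e12 - 2/3*e13 - 3*e123
step 2: 32/3*e13 - 10*e123
step 3: 45 - 48*e2
step 4: -60 - 405/2*e1 + 64*e2 - 216*e12
Answer: -60 - 405/2*e1 + 64*e2 - 216*e12


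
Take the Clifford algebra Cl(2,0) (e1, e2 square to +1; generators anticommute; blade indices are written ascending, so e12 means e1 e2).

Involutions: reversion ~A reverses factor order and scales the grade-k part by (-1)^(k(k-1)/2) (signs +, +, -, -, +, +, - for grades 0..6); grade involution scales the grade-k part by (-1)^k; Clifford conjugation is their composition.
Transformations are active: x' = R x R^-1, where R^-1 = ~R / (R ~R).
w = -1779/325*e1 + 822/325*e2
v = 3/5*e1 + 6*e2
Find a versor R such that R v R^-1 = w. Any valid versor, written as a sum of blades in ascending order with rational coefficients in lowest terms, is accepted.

Equal squares first: v^2 = w^2 = 909/25. Then v + w = -1584/325*e1 + 2772/325*e2 is a versor taking v to w, provided it is invertible.
Answer: -1584/325*e1 + 2772/325*e2


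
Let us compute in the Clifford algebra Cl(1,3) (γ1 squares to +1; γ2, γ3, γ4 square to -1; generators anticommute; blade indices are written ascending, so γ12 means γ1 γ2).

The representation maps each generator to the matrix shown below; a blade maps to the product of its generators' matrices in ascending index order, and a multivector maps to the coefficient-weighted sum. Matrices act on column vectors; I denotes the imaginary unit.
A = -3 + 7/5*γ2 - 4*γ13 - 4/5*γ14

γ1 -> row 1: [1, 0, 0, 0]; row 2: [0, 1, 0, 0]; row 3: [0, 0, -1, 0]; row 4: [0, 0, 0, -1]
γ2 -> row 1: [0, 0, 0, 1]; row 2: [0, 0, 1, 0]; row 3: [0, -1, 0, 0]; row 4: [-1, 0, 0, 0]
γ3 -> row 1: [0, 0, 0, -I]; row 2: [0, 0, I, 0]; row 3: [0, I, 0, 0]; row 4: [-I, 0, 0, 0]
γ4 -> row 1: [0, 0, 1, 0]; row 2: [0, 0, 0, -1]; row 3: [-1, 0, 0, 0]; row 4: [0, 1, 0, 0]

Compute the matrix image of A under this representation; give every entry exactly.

Bivector images (products of the table entries): rho(γ13) = rho(γ1)rho(γ3) = row 1: [0, 0, 0, -I]; row 2: [0, 0, I, 0]; row 3: [0, -I, 0, 0]; row 4: [I, 0, 0, 0]; rho(γ14) = rho(γ1)rho(γ4) = row 1: [0, 0, 1, 0]; row 2: [0, 0, 0, -1]; row 3: [1, 0, 0, 0]; row 4: [0, -1, 0, 0].
M = (-3)*1 + (7/5)*rho(γ2) + (-4)*rho(γ13) + (-4/5)*rho(γ14), summed entrywise (1 is the identity matrix):
Answer: row 1: [-3, 0, -4/5, 7/5 + 4*I]; row 2: [0, -3, 7/5 - 4*I, 4/5]; row 3: [-4/5, -7/5 + 4*I, -3, 0]; row 4: [-7/5 - 4*I, 4/5, 0, -3]


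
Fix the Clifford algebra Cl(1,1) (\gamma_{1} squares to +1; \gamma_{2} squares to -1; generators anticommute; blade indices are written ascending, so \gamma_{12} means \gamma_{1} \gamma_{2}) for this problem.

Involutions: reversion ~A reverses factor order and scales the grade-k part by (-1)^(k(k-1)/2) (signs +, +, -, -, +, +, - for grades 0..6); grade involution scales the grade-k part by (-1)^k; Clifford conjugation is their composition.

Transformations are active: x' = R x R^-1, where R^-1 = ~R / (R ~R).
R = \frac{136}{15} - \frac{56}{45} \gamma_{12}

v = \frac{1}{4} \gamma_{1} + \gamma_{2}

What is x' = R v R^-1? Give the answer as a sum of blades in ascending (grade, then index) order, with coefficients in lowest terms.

~R = \frac{136}{15} + \frac{56}{45} \gamma_{12}, and R ~R = \frac{163328}{2025}, so R^-1 = ~R / (\frac{163328}{2025}).
R v = \frac{158}{45} \gamma_{1} + \frac{422}{45} \gamma_{2}
Answer: \frac{2753}{5104} \gamma_{1} + \frac{5657}{5104} \gamma_{2}


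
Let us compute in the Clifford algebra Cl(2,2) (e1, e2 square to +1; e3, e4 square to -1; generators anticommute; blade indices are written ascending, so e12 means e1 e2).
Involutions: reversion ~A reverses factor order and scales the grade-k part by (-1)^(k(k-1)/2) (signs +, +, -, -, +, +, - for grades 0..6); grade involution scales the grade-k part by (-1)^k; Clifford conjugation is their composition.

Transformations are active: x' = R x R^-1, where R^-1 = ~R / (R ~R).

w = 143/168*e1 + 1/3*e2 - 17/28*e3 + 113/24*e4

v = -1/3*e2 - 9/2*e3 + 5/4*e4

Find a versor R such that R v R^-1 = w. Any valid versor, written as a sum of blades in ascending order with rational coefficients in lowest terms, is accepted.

Key observation: q(v) = q(w) = -3125/144 (sandwiches preserve the norm), so R = v + w = 143/168*e1 - 143/28*e3 + 143/24*e4 works whenever it is invertible — the component of v along it is kept and (v - w)/2 reverses, sending v to w.
Answer: 143/168*e1 - 143/28*e3 + 143/24*e4


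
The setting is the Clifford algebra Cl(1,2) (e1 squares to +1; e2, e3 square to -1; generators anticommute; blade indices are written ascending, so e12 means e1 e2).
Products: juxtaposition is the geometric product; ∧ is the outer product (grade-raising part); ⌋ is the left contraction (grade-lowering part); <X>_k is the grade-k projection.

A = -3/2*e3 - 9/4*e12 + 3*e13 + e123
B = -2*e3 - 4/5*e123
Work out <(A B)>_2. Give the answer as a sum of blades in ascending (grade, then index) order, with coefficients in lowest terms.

step 1: -11/5 + 6*e1 + 12/5*e2 + 9/5*e3 + 4/5*e12 + 9/2*e123
step 2: 4/5*e12
Answer: 4/5*e12


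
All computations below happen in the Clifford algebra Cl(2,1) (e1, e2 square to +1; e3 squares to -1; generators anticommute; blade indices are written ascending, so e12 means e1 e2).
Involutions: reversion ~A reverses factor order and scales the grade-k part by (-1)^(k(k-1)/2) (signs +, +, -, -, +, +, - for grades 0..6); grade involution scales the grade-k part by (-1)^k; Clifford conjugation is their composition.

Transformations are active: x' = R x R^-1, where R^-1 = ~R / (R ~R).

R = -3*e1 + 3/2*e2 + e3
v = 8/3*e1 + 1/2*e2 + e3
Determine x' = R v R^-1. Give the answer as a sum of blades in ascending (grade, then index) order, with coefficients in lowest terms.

~R = -3*e1 + 3/2*e2 + e3, and R ~R = 41/4, so R^-1 = ~R / (41/4).
R v = -33/4 - 11/2*e12 - 17/3*e13 + e23
Answer: 266/123*e1 - 239/82*e2 - 107/41*e3


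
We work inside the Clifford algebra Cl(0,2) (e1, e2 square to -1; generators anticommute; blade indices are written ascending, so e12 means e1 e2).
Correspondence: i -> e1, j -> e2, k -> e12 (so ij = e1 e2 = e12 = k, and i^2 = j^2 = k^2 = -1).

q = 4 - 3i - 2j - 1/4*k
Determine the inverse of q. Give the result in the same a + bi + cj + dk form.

In blades: q = 4 - 3*e1 - 2*e2 - 1/4*e12.
With qbar = 4 + 3*e1 + 2*e2 + 1/4*e12 (scalar fixed, mapped units negated), q qbar = 465/16 (the sum of squared coefficients), so q^-1 = qbar / (465/16) = 64/465 + 16/155*e1 + 32/465*e2 + 4/465*e12; translating back:
Answer: 64/465 + 16/155*i + 32/465*j + 4/465*k


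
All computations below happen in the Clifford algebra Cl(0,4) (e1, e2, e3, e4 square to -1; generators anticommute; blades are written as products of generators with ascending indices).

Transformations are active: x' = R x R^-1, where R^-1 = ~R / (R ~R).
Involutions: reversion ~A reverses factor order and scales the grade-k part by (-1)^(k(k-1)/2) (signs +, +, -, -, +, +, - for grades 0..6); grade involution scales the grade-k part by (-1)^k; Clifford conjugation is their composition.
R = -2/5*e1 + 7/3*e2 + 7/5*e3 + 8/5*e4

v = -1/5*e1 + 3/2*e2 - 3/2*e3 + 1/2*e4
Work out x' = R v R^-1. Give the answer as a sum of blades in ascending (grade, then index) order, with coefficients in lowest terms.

~R = -2/5*e1 + 7/3*e2 + 7/5*e3 + 8/5*e4, and R ~R = -2278/225, so R^-1 = ~R / (-2278/225).
R v = -57/25 - 2/15*e1 e2 + 22/25*e1 e3 + 3/25*e1 e4 - 28/5*e2 e3 - 37/30*e2 e4 + 31/10*e3 e4
Answer: 113/5695*e1 - 1023/2278*e2 + 24267/11390*e3 + 2513/11390*e4


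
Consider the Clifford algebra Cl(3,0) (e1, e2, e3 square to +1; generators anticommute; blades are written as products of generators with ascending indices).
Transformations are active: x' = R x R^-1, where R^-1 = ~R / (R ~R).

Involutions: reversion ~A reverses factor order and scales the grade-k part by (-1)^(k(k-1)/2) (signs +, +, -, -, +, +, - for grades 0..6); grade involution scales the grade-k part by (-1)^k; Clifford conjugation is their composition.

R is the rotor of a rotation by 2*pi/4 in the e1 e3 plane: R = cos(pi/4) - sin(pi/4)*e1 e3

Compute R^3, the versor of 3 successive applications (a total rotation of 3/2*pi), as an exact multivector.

Half-angle bookkeeping: 3 applications in e1 e3 add up to rotor phase 3*pi/4 = 3*pi/4, so R^3 = cos(3*pi/4) - sin(3*pi/4)*e1 e3.
cos(3*pi/4) = -sqrt(2)/2 and sin(3*pi/4) = sqrt(2)/2, so R^3 = -sqrt(2)/2 - sqrt(2)/2*e1 e3. The net rotation is 3/2*pi; the rotor keeps the half-angle phase exactly.
Answer: -sqrt(2)/2 - sqrt(2)/2*e1 e3


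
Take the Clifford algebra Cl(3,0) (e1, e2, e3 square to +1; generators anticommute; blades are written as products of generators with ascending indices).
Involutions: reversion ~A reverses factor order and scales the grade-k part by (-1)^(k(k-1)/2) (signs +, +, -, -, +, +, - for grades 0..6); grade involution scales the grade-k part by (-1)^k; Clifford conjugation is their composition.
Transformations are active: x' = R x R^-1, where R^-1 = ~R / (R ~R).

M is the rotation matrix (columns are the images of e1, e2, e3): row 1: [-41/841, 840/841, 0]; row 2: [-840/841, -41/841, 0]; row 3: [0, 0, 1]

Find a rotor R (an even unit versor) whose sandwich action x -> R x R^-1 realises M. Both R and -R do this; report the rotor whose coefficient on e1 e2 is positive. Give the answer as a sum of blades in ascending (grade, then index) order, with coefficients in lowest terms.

Method: write R = a + b12*e1 e2 + b13*e1 e3 + b23*e2 e3 with a^2 + b12^2 + b13^2 + b23^2 = 1 (so R^-1 = ~R). Expanding the columns R e_j ~R gives tr M = 4a^2 - 1 and, from the antisymmetric part, M21 - M12 = -4a*b12, M13 - M31 = 4a*b13, M32 - M23 = -4a*b23.
Here tr M = 759/841, so a^2 = (1 + tr M)/4 = 400/841 and a = ±20/29. Taking a = 20/29: M21 - M12 = -1680/841, M13 - M31 = 0, M32 - M23 = 0, giving b12 = 21/29, b13 = 0, b23 = 0, i.e. R = 20/29 + 21/29*e1 e2.
Its e1 e2 coefficient is already positive.
Answer: 20/29 + 21/29*e1 e2. Key observation: the double cover Spin(3) -> SO(3) sends R and -R to the same matrix (trace 759/841 here), so the stated sign of the e1 e2 coefficient is what selects one sheet.


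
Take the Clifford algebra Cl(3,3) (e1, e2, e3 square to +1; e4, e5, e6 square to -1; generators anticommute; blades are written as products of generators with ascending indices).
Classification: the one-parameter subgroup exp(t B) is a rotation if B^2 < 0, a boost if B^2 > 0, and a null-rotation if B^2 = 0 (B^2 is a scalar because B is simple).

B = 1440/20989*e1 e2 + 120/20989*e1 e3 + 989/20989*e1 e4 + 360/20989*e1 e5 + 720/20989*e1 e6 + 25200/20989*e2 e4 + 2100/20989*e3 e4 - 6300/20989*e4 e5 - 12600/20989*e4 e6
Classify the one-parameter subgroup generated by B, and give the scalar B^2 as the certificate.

B^2 term by term: the squares give (1440/20989)^2*(e1 e2)^2 + (120/20989)^2*(e1 e3)^2 + (989/20989)^2*(e1 e4)^2 + (360/20989)^2*(e1 e5)^2 + (720/20989)^2*(e1 e6)^2 + (25200/20989)^2*(e2 e4)^2 + (2100/20989)^2*(e3 e4)^2 + (-6300/20989)^2*(e4 e5)^2 + (-12600/20989)^2*(e4 e6)^2 = 2073600/440538121*(-1) + 14400/440538121*(-1) + 978121/440538121*(+1) + 129600/440538121*(+1) + 518400/440538121*(+1) + 635040000/440538121*(+1) + 4410000/440538121*(+1) + 39690000/440538121*(-1) + 158760000/440538121*(-1) = 1 (each basis 2-blade squares to minus the product of its generators' squares); cross terms between blades sharing an index anticommute and cancel; the commuting (index-disjoint) pairs give grade-4 terms 2*c*c'*(blade product), which cancel blade by blade — e1 e2 e3 e4: 6048000/440538121 - 6048000/440538121 = 0; e1 e2 e4 e5: -18144000/440538121 + 18144000/440538121 = 0; e1 e2 e4 e6: -36288000/440538121 + 36288000/440538121 = 0; e1 e3 e4 e5: -1512000/440538121 + 1512000/440538121 = 0; e1 e3 e4 e6: -3024000/440538121 + 3024000/440538121 = 0; e1 e4 e5 e6: 9072000/440538121 - 9072000/440538121 = 0 — confirming B is simple. So B^2 = 1.
Answer: boost, certificate B^2 = 1. Because 1 is invariant under every versor sandwich, the classification follows from its sign alone.


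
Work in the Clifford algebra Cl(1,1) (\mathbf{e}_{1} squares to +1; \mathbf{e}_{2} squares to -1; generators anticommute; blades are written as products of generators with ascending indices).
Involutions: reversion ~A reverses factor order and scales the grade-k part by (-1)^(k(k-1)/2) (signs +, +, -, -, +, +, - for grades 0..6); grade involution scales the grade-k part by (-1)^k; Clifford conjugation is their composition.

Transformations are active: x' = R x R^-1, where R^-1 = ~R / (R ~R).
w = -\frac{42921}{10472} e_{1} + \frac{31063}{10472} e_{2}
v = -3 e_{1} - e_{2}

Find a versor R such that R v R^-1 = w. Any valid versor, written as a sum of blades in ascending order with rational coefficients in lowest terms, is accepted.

R = v + w = -\frac{74337}{10472} e_{1} + \frac{20591}{10472} e_{2} works: the equal norms (8) guarantee its sandwich swaps v into w.
Answer: -\frac{74337}{10472} e_{1} + \frac{20591}{10472} e_{2}


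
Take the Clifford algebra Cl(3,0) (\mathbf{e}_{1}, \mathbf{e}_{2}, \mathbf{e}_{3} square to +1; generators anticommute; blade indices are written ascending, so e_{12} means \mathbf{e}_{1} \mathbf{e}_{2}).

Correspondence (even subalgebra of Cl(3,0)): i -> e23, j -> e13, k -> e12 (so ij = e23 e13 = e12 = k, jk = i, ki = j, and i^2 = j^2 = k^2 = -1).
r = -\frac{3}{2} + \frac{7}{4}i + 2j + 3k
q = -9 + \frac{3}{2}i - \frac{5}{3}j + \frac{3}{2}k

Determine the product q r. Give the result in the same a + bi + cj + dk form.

In blades: q = -9 + \frac{3}{2} e_{12} - \frac{5}{3} e_{13} + \frac{3}{2} e_{23}, r = -\frac{3}{2} + 3 e_{12} + 2 e_{13} + \frac{7}{4} e_{23}.
Distribute q over r term by term (generator squares from the signature, products reordered to ascending indices): (-9)*r = \frac{27}{2} - 27 e_{12} - 18 e_{13} - \frac{63}{4} e_{23}; (\frac{3}{2} e_{12})*r = -\frac{9}{2} - \frac{9}{4} e_{12} + \frac{21}{8} e_{13} - 3 e_{23}; (-\frac{5}{3} e_{13})*r = \frac{10}{3} + \frac{35}{12} e_{12} + \frac{5}{2} e_{13} - 5 e_{23}; (\frac{3}{2} e_{23})*r = -\frac{21}{8} + 3 e_{12} - \frac{9}{2} e_{13} - \frac{9}{4} e_{23}.
Sum: \frac{233}{24} - \frac{70}{3} e_{12} - \frac{139}{8} e_{13} - 26 e_{23}; translating back through the correspondence:
Answer: \frac{233}{24} - 26i - \frac{139}{8}j - \frac{70}{3}k
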